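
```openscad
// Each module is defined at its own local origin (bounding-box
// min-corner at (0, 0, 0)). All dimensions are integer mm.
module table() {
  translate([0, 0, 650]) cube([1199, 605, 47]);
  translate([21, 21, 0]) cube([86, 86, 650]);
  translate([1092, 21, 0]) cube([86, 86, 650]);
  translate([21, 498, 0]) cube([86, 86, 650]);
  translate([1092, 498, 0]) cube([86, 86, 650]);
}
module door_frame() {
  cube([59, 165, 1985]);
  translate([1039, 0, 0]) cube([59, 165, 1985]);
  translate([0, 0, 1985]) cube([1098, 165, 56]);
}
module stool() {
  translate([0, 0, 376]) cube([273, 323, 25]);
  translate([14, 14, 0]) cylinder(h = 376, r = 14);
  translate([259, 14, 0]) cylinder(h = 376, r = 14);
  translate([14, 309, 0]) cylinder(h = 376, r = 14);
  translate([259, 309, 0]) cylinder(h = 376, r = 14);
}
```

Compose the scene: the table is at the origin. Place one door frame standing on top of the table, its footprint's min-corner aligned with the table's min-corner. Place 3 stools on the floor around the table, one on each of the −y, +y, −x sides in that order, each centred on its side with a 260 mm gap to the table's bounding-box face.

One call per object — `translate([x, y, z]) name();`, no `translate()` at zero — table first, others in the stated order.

table();
translate([0, 0, 697]) door_frame();
translate([463, -583, 0]) stool();
translate([463, 865, 0]) stool();
translate([-533, 141, 0]) stool();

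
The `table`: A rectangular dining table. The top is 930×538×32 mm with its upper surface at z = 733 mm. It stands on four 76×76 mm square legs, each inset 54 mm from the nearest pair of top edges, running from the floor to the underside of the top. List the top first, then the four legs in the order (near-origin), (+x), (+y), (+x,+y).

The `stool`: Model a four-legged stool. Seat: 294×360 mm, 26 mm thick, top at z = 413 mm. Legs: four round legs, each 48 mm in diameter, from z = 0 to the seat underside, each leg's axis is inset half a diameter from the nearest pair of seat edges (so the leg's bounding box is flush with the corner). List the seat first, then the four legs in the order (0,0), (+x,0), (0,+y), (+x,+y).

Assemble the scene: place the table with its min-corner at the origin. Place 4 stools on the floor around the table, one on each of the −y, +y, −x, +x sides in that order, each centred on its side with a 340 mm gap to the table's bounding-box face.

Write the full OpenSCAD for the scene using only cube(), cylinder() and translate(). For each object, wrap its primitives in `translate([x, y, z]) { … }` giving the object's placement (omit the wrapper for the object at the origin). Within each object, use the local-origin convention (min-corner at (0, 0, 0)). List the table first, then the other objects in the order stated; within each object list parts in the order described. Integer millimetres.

translate([0, 0, 701]) cube([930, 538, 32]);
translate([54, 54, 0]) cube([76, 76, 701]);
translate([800, 54, 0]) cube([76, 76, 701]);
translate([54, 408, 0]) cube([76, 76, 701]);
translate([800, 408, 0]) cube([76, 76, 701]);
translate([318, -700, 0]) {
  translate([0, 0, 387]) cube([294, 360, 26]);
  translate([24, 24, 0]) cylinder(h = 387, r = 24);
  translate([270, 24, 0]) cylinder(h = 387, r = 24);
  translate([24, 336, 0]) cylinder(h = 387, r = 24);
  translate([270, 336, 0]) cylinder(h = 387, r = 24);
}
translate([318, 878, 0]) {
  translate([0, 0, 387]) cube([294, 360, 26]);
  translate([24, 24, 0]) cylinder(h = 387, r = 24);
  translate([270, 24, 0]) cylinder(h = 387, r = 24);
  translate([24, 336, 0]) cylinder(h = 387, r = 24);
  translate([270, 336, 0]) cylinder(h = 387, r = 24);
}
translate([-634, 89, 0]) {
  translate([0, 0, 387]) cube([294, 360, 26]);
  translate([24, 24, 0]) cylinder(h = 387, r = 24);
  translate([270, 24, 0]) cylinder(h = 387, r = 24);
  translate([24, 336, 0]) cylinder(h = 387, r = 24);
  translate([270, 336, 0]) cylinder(h = 387, r = 24);
}
translate([1270, 89, 0]) {
  translate([0, 0, 387]) cube([294, 360, 26]);
  translate([24, 24, 0]) cylinder(h = 387, r = 24);
  translate([270, 24, 0]) cylinder(h = 387, r = 24);
  translate([24, 336, 0]) cylinder(h = 387, r = 24);
  translate([270, 336, 0]) cylinder(h = 387, r = 24);
}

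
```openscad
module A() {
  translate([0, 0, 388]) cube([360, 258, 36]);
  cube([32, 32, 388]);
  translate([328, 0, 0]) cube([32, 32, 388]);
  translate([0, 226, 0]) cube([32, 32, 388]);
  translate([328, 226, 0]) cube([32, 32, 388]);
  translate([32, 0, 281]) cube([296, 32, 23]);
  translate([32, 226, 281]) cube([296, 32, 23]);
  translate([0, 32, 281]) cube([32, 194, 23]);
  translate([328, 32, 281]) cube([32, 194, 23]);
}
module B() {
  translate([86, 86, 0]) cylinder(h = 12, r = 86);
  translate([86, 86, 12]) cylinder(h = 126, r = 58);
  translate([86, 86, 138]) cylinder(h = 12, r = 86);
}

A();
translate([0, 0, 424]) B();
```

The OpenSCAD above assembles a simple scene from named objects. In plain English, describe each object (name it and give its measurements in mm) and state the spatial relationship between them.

A is a simple wooden stool: a rectangular seat 360 mm (x) by 258 mm (y), 36 mm thick, top face at z = 424 mm, on four square legs, each 32×32 mm in cross-section. The legs rest on z = 0, each flush with a corner of the seat. Four stretchers, 32 mm wide and 23 mm tall, connect adjacent legs with their undersides at z = 281 mm, each running between the inner faces of the legs it joins and aligned with the legs' outer faces on the other axis.

B is a spool: two coaxial disc flanges of radius 86 mm and thickness 12 mm, joined by a core cylinder of radius 58 mm and height 126 mm. The lower flange rests on z = 0 and the three cylinders share a vertical axis.

The spool is on top of the stool.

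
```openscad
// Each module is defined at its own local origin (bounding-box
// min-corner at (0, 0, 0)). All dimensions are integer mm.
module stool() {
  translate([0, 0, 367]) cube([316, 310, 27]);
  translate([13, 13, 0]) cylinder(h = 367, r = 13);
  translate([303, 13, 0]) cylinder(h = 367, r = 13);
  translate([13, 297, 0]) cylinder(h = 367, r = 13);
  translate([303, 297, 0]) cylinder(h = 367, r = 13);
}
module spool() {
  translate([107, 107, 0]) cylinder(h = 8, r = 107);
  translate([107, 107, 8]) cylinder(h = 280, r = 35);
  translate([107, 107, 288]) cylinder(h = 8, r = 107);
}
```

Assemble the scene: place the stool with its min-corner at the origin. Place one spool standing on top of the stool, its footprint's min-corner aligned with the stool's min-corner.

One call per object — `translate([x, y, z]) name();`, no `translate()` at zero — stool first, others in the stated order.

stool();
translate([0, 0, 394]) spool();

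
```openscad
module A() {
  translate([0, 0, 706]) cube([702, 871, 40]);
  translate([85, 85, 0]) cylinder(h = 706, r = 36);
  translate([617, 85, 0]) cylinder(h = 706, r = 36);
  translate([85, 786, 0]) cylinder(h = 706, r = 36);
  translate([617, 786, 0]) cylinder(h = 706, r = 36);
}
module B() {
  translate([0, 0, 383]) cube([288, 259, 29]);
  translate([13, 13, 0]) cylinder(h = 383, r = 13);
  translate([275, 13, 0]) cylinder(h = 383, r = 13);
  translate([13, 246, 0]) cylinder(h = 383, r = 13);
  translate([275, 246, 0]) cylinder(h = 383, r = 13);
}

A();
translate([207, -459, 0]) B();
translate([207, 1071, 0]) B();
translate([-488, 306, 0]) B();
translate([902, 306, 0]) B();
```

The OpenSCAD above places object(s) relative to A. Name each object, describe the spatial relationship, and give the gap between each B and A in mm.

A is a table. B is a stool. Four stools sit around the table at the −y, +y, −x, +x sides. The gap between each stool and the table is 200 mm.

Each stool's nearest face is 200 mm from the table's bounding box.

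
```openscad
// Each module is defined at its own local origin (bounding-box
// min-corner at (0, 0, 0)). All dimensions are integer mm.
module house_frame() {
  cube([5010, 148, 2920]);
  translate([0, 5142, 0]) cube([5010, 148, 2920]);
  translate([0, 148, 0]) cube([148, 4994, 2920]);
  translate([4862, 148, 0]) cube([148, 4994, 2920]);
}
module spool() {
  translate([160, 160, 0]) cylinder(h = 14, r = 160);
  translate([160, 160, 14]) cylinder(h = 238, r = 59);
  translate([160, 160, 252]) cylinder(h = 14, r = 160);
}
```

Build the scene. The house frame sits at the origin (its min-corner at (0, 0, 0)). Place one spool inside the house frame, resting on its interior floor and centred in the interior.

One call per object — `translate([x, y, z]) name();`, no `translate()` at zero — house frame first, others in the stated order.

house_frame();
translate([2345, 2485, 0]) spool();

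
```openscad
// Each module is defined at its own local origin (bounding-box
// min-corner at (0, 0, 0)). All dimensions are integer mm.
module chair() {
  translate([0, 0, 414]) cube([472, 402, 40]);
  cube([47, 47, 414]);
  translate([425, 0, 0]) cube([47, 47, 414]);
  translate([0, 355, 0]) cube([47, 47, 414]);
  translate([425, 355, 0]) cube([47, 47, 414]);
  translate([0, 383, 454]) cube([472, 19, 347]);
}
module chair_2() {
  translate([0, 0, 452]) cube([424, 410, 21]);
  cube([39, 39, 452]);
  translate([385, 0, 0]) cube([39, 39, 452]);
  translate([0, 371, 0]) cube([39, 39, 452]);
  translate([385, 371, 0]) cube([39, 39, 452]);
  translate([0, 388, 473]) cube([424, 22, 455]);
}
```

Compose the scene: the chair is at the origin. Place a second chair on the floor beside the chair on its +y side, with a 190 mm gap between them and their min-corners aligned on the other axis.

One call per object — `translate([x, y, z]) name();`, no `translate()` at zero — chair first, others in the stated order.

chair();
translate([0, 592, 0]) chair_2();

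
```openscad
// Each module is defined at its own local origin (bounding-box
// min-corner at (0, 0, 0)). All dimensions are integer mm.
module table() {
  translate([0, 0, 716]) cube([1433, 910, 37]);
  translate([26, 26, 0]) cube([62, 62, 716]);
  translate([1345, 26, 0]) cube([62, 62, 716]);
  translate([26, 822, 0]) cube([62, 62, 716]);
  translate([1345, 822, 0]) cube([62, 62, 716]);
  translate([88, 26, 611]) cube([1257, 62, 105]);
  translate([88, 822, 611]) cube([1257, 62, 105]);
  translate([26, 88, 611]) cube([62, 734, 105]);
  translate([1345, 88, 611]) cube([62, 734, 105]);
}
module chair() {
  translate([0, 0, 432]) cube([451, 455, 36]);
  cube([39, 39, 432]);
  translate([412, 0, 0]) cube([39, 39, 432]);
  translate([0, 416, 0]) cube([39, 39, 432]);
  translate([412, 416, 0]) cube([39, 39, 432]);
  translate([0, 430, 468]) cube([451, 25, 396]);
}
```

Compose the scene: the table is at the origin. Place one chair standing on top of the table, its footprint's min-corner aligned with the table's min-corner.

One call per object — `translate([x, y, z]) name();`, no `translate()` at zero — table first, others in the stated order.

table();
translate([0, 0, 753]) chair();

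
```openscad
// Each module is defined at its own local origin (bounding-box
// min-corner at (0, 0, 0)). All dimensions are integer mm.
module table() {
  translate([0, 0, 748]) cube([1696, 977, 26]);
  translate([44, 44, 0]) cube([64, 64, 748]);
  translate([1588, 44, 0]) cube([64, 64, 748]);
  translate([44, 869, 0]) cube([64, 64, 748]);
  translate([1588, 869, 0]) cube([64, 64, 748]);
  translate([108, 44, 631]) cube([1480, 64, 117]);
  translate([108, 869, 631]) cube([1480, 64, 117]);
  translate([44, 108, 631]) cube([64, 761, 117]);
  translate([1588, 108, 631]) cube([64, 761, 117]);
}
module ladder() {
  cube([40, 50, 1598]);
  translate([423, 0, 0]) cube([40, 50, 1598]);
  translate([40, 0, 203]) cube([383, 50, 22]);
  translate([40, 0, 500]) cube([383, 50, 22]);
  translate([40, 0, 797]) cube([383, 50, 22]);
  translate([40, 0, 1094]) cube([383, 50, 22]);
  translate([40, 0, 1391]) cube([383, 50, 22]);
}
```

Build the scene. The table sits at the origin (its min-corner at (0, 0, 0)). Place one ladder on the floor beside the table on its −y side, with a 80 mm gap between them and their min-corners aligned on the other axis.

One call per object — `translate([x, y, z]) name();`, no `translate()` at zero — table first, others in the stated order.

table();
translate([0, -130, 0]) ladder();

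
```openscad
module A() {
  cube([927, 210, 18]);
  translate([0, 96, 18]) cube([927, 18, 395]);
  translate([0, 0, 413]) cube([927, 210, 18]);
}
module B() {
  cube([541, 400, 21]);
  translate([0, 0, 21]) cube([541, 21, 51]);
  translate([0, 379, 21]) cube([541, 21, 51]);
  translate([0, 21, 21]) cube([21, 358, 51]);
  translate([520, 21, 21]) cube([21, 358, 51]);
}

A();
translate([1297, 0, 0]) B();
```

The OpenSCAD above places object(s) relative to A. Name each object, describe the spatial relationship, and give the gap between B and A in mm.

A is an I-beam. B is an open box. The open box is on the floor beside the I-beam on its +x side. The gap between the open box and the I-beam is 370 mm.

The open box's nearest face is 370 mm from the I-beam's +x face.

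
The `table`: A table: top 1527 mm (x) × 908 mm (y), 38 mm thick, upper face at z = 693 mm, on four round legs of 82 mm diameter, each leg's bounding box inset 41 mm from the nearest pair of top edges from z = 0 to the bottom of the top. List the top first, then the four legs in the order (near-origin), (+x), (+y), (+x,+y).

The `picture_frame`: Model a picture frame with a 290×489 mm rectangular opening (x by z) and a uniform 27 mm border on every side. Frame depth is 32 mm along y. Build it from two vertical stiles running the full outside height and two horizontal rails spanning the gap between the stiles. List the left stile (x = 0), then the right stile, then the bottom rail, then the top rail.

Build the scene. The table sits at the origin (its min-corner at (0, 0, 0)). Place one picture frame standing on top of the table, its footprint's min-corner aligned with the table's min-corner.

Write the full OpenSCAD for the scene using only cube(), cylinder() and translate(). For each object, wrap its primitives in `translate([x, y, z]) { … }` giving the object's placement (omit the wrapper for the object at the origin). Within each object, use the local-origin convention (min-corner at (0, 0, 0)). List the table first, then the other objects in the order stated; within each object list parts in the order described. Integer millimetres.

translate([0, 0, 655]) cube([1527, 908, 38]);
translate([82, 82, 0]) cylinder(h = 655, r = 41);
translate([1445, 82, 0]) cylinder(h = 655, r = 41);
translate([82, 826, 0]) cylinder(h = 655, r = 41);
translate([1445, 826, 0]) cylinder(h = 655, r = 41);
translate([0, 0, 693]) {
  cube([27, 32, 543]);
  translate([317, 0, 0]) cube([27, 32, 543]);
  translate([27, 0, 0]) cube([290, 32, 27]);
  translate([27, 0, 516]) cube([290, 32, 27]);
}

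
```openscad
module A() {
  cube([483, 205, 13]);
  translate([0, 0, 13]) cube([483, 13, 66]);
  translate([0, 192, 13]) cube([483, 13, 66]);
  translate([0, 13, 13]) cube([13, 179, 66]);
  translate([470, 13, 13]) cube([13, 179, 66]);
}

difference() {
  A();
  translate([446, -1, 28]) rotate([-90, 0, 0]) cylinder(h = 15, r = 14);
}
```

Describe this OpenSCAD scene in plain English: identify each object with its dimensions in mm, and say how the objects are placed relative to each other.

A is an open-topped rectangular box: outside dimensions 483×205×79 mm, with a uniform wall and base thickness of 13 mm. The base is a full 483×205 slab on the floor; four walls sit on top of the base. The front and back walls (the −y and +y sides) span the full width; the two side walls fit between them.

The open box has a circular hole of radius 14 mm through its front wall, centred at (x = 446, z = 28).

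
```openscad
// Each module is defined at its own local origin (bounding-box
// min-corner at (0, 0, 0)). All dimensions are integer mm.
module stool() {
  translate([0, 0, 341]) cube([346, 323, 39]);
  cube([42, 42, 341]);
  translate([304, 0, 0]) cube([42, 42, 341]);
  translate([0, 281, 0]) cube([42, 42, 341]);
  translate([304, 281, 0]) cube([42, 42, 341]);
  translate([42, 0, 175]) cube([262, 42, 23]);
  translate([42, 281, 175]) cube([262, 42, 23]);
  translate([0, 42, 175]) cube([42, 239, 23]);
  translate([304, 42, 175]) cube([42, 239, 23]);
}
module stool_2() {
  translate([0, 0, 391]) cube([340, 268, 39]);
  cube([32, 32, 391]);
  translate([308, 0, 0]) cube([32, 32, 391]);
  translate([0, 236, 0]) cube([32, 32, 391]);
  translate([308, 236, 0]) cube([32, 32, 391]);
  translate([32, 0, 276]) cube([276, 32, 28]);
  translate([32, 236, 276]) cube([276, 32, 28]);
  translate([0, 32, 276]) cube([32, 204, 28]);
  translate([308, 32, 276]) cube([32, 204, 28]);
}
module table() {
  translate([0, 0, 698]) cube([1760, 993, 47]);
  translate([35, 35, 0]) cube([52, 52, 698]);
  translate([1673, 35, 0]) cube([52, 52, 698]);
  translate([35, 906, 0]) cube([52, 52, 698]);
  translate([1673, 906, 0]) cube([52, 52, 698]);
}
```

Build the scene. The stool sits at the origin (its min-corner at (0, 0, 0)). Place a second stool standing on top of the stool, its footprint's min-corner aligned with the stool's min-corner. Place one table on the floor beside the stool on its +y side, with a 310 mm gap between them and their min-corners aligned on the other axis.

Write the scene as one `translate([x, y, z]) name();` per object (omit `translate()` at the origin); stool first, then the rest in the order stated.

stool();
translate([0, 0, 380]) stool_2();
translate([0, 633, 0]) table();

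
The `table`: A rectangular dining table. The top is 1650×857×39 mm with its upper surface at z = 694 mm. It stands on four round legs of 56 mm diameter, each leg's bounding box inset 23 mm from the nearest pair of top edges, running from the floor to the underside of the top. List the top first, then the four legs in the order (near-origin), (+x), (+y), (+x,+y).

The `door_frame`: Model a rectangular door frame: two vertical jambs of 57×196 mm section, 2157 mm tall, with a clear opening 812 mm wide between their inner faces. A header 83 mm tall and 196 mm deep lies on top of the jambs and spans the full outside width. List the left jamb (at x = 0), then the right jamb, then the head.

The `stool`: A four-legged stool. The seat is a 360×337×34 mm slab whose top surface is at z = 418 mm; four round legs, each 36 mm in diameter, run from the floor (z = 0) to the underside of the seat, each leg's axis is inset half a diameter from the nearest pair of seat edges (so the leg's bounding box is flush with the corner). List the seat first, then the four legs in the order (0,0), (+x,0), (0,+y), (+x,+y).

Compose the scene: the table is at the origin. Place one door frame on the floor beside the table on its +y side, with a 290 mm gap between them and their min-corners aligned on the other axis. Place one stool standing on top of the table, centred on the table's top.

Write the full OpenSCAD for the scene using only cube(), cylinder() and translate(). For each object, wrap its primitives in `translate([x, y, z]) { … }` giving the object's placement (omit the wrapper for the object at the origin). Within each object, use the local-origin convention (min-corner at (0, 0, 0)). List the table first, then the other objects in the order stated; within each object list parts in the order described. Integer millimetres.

translate([0, 0, 655]) cube([1650, 857, 39]);
translate([51, 51, 0]) cylinder(h = 655, r = 28);
translate([1599, 51, 0]) cylinder(h = 655, r = 28);
translate([51, 806, 0]) cylinder(h = 655, r = 28);
translate([1599, 806, 0]) cylinder(h = 655, r = 28);
translate([0, 1147, 0]) {
  cube([57, 196, 2157]);
  translate([869, 0, 0]) cube([57, 196, 2157]);
  translate([0, 0, 2157]) cube([926, 196, 83]);
}
translate([645, 260, 694]) {
  translate([0, 0, 384]) cube([360, 337, 34]);
  translate([18, 18, 0]) cylinder(h = 384, r = 18);
  translate([342, 18, 0]) cylinder(h = 384, r = 18);
  translate([18, 319, 0]) cylinder(h = 384, r = 18);
  translate([342, 319, 0]) cylinder(h = 384, r = 18);
}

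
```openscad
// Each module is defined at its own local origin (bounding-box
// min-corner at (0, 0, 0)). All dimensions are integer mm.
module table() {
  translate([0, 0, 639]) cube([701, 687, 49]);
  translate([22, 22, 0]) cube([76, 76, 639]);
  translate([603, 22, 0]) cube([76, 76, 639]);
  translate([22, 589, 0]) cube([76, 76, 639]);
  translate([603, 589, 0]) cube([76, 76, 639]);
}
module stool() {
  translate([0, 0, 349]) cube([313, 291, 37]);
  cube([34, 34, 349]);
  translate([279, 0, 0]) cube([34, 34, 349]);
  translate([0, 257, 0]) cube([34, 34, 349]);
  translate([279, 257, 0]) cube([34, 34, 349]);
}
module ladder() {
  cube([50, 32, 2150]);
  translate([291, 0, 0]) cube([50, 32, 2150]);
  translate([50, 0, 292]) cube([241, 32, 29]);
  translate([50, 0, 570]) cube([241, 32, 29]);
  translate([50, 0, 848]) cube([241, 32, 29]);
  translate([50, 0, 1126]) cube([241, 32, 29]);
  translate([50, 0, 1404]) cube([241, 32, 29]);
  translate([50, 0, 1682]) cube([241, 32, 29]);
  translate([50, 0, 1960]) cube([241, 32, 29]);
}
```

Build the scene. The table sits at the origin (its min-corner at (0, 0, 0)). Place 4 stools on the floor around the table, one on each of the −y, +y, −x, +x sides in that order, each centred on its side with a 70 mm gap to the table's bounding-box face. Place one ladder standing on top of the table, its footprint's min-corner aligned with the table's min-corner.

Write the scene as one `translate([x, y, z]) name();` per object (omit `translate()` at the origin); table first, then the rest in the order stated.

table();
translate([194, -361, 0]) stool();
translate([194, 757, 0]) stool();
translate([-383, 198, 0]) stool();
translate([771, 198, 0]) stool();
translate([0, 0, 688]) ladder();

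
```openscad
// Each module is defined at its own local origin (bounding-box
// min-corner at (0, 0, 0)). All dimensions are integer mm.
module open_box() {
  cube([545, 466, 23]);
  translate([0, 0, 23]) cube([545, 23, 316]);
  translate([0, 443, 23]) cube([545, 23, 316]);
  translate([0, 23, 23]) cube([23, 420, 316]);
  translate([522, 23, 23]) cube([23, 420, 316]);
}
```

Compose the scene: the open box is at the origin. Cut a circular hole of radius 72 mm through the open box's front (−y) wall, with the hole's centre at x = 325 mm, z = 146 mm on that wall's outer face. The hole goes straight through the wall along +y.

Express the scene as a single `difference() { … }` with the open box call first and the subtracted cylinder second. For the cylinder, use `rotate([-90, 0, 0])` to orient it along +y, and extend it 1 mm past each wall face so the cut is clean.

difference() {
  open_box();
  translate([325, -1, 146]) rotate([-90, 0, 0]) cylinder(h = 25, r = 72);
}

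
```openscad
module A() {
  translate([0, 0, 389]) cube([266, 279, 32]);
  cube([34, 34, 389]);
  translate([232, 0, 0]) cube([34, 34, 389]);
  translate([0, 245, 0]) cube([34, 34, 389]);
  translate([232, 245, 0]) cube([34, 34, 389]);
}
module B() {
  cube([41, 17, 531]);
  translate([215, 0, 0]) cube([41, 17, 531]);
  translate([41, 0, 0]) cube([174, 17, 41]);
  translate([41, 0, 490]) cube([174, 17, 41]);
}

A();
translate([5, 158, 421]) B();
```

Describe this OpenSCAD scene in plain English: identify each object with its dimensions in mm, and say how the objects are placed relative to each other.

A is a four-legged stool. The seat is a 266×279×32 mm slab whose top surface is at z = 421 mm; four square legs, each 34×34 mm in cross-section, run from the floor (z = 0) to the underside of the seat, each flush with a corner of the seat.

B is a rectangular picture frame lying in the x–z plane (depth along y). The opening is 174 mm wide (x) by 449 mm tall (z), surrounded by a border 41 mm wide on all four sides. The frame is 17 mm deep and is made of two full-height vertical stiles with two horizontal rails fitted between them.

The picture frame is on top of the stool.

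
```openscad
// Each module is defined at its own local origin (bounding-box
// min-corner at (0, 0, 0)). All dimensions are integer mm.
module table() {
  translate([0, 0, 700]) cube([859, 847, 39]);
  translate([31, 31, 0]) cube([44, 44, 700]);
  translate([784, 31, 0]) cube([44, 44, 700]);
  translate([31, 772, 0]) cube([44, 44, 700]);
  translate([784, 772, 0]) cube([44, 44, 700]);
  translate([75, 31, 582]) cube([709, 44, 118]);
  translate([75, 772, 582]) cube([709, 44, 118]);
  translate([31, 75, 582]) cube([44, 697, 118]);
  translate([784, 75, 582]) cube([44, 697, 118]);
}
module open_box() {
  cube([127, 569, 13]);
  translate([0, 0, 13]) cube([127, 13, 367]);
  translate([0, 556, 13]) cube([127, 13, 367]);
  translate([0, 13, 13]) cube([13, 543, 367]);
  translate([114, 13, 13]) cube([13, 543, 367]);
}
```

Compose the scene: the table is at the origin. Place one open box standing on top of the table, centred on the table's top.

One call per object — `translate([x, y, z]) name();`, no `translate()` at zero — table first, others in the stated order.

table();
translate([366, 139, 739]) open_box();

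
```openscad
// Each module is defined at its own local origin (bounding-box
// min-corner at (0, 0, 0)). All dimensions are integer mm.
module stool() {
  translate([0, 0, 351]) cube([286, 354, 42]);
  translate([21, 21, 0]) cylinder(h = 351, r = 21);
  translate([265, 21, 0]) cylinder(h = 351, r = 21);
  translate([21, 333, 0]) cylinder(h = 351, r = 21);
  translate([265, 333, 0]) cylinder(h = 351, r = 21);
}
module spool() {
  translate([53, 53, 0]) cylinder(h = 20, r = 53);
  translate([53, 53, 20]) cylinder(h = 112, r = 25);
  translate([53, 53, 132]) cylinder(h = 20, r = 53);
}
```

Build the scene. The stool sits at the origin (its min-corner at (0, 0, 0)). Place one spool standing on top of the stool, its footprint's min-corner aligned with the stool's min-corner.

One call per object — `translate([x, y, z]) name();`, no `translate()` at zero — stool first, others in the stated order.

stool();
translate([0, 0, 393]) spool();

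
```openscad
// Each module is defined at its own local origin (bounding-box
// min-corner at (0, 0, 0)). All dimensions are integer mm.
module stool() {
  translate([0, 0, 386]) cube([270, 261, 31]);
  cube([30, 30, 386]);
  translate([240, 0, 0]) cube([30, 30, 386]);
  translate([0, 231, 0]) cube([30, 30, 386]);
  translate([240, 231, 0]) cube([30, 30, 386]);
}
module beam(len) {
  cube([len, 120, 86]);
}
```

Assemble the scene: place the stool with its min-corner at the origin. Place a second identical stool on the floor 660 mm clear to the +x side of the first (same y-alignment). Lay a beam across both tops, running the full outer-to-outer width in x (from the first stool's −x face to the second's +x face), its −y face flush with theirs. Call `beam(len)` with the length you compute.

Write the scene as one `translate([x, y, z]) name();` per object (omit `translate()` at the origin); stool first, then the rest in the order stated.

stool();
translate([930, 0, 0]) stool();
translate([0, 0, 417]) beam(1200);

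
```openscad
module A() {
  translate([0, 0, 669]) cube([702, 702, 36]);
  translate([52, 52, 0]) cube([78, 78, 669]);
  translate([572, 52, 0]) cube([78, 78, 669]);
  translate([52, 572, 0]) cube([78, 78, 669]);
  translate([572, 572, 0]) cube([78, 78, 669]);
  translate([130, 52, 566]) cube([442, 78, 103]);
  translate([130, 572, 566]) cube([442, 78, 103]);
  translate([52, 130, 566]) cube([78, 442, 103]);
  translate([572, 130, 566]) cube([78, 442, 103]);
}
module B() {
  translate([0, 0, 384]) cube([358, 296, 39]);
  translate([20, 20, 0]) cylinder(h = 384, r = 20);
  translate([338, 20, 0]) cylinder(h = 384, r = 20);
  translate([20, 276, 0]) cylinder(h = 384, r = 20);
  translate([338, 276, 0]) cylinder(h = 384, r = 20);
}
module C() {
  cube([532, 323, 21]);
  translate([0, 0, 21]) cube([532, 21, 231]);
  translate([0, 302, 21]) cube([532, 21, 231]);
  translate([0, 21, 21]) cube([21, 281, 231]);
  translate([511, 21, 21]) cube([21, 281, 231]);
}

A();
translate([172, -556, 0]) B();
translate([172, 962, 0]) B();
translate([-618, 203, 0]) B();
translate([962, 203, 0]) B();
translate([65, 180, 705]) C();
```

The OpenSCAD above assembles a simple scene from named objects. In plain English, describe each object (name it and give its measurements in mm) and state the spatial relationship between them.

A is a table: top 702 mm (x) × 702 mm (y), 36 mm thick, upper face at z = 705 mm, on four 78×78 mm square legs, each inset 52 mm from the nearest pair of top edges, running from z = 0 to the bottom of the top. Four apron rails, 78 mm thick and 103 mm tall, run between adjacent legs with their top edges flush with the underside of the top and their outer faces flush with the legs' outer faces.

B is a simple wooden stool: a rectangular seat 358 mm (x) by 296 mm (y), 39 mm thick, top face at z = 423 mm, on four round legs, each 40 mm in diameter. The legs rest on z = 0, each leg's axis is inset half a diameter from the nearest pair of seat edges (so the leg's bounding box is flush with the corner).

C is an open-topped rectangular box: outside dimensions 532×323×252 mm, with a uniform wall and base thickness of 21 mm. The base is a full 532×323 slab on the floor; four walls sit on top of the base. The front and back walls (the −y and +y sides) span the full width; the two side walls fit between them.

Four stools sit around the table at the −y, +y, −x, +x sides. The open box is on top of the table.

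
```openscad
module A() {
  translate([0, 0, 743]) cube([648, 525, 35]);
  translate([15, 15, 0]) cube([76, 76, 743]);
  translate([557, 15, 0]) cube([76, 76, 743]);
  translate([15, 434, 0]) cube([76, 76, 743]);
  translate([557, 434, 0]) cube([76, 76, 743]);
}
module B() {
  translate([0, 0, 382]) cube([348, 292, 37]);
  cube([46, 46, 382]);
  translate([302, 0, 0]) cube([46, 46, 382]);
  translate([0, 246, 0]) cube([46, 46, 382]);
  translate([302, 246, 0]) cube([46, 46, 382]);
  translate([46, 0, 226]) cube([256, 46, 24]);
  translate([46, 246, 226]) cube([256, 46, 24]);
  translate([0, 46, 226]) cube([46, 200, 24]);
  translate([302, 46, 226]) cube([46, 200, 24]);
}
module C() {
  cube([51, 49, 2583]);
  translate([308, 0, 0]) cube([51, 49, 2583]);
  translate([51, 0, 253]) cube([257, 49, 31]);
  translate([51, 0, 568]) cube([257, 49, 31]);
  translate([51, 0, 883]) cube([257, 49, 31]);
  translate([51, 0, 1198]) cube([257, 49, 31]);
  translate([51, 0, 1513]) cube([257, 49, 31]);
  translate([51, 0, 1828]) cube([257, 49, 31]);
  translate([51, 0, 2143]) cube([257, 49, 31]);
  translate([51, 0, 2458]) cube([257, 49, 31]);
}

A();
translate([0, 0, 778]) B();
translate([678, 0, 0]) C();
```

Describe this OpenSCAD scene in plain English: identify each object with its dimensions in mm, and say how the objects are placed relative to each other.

A is a rectangular dining table. The top is 648×525×35 mm with its upper surface at z = 778 mm. It stands on four 76×76 mm square legs, each inset 15 mm from the nearest pair of top edges, running from the floor to the underside of the top.

B is a four-legged stool. The seat is 348×292 mm, 37 mm thick, top at z = 419 mm. It stands on four square legs, each 46×46 mm in cross-section, from z = 0 to the seat underside, each flush with a corner of the seat. Four stretchers, 46 mm wide and 24 mm tall, connect adjacent legs with their undersides at z = 226 mm, each running between the inner faces of the legs it joins and aligned with the legs' outer faces on the other axis.

C is a straight ladder. Two 51×49 mm vertical rails, 2583 mm tall, stand 359 mm apart (outside-to-outside) with their front faces coplanar on the −y side. 8 rungs, each 49 mm deep and 31 mm tall, span between the inner faces of the rails, front faces flush with the rails. The lowest rung's underside is at z = 253 mm and rungs are spaced 315 mm apart (underside to underside).

The stool is on top of the table. The ladder is on the floor beside the table on its +x side.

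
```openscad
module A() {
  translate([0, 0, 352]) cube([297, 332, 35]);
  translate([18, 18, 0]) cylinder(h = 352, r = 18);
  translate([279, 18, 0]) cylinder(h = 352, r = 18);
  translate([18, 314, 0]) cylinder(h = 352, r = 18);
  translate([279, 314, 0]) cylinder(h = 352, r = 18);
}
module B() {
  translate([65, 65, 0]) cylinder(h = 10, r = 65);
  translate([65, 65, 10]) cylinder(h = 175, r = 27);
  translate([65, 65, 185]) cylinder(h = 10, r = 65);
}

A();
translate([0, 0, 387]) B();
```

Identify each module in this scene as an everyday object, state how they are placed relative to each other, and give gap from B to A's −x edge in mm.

The spool's min-x is at 0; the stool's min-x is 0; gap = 0 mm.

A is a stool. B is a spool. The spool is on top of the stool. The gap from the spool to the stool's −x edge is 0 mm.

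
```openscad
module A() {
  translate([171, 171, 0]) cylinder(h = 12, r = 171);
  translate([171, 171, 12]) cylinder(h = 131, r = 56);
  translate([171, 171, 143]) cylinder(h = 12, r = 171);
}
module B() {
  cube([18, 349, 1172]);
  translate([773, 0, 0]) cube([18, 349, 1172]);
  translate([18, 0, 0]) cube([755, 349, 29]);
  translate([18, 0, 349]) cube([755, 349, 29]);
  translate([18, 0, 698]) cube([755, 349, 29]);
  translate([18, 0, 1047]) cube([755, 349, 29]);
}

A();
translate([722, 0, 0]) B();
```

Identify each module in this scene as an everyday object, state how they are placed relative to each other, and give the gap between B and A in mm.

The bookshelf's nearest face is 380 mm from the spool's +x face.

A is a spool. B is a bookshelf. The bookshelf is on the floor beside the spool on its +x side. The gap between the bookshelf and the spool is 380 mm.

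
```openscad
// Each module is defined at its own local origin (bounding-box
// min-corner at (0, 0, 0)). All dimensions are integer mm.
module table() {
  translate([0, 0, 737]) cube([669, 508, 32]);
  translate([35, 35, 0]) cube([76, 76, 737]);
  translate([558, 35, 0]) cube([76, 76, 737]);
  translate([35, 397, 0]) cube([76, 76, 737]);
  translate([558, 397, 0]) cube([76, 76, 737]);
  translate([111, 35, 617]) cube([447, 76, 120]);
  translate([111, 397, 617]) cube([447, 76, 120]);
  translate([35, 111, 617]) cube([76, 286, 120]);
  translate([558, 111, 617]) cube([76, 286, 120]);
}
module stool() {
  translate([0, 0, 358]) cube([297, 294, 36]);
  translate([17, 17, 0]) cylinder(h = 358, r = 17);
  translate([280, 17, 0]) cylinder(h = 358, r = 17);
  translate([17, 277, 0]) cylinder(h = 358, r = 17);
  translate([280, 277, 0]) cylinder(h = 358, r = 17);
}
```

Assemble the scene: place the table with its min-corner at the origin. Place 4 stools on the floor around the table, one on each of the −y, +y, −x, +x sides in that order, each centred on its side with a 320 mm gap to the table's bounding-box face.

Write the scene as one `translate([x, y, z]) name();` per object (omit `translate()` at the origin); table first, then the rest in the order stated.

table();
translate([186, -614, 0]) stool();
translate([186, 828, 0]) stool();
translate([-617, 107, 0]) stool();
translate([989, 107, 0]) stool();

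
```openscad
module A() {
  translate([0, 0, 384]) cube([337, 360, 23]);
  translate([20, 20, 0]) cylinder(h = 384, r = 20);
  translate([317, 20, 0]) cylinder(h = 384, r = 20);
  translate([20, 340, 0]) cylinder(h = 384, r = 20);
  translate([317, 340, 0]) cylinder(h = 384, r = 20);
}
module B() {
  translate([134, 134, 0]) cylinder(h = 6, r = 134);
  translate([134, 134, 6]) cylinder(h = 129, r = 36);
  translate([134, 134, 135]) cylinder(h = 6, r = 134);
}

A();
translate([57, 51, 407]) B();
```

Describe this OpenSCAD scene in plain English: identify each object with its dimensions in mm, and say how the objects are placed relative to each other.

A is a simple wooden stool: a rectangular seat 337 mm (x) by 360 mm (y), 23 mm thick, top face at z = 407 mm, on four round legs, each 40 mm in diameter. The legs rest on z = 0, each leg's axis is inset half a diameter from the nearest pair of seat edges (so the leg's bounding box is flush with the corner).

B is a spool: two coaxial disc flanges of radius 134 mm and thickness 6 mm, joined by a core cylinder of radius 36 mm and height 129 mm. The lower flange rests on z = 0 and the three cylinders share a vertical axis.

The spool is on top of the stool.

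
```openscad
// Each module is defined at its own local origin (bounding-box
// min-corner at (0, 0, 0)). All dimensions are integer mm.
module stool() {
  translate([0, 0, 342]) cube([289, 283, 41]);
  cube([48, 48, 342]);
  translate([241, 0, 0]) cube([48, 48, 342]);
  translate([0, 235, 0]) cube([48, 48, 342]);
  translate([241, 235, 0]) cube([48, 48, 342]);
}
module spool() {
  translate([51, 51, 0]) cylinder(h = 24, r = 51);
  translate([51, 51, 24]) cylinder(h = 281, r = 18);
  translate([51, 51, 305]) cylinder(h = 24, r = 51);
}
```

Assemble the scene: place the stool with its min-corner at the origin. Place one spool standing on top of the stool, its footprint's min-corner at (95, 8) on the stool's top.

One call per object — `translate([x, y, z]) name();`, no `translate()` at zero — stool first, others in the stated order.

stool();
translate([95, 8, 383]) spool();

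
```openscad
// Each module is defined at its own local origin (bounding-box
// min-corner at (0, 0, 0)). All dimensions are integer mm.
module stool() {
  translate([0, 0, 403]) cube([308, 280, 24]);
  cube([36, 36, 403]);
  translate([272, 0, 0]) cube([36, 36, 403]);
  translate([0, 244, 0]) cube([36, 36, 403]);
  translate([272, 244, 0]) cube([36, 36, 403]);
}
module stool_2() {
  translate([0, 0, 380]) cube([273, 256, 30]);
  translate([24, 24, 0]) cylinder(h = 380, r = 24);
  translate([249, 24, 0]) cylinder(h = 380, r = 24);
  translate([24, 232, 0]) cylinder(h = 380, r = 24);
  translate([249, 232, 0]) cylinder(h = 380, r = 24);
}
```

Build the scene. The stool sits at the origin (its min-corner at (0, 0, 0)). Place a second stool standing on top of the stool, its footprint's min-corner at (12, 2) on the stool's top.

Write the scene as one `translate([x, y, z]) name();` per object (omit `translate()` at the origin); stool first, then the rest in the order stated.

stool();
translate([12, 2, 427]) stool_2();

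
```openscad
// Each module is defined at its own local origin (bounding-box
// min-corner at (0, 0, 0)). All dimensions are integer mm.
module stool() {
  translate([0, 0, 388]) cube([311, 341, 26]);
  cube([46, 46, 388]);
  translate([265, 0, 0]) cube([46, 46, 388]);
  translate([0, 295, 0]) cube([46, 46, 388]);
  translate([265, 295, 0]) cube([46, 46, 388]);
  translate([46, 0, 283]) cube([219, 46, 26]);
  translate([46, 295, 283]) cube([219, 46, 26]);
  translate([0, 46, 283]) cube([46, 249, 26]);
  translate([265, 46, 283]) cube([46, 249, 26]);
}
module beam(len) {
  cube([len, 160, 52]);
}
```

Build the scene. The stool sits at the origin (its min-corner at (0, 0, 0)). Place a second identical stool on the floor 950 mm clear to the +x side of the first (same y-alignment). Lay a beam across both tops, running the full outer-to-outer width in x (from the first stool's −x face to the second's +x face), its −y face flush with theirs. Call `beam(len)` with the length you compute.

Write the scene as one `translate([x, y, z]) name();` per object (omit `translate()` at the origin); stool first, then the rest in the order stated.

stool();
translate([1261, 0, 0]) stool();
translate([0, 0, 414]) beam(1572);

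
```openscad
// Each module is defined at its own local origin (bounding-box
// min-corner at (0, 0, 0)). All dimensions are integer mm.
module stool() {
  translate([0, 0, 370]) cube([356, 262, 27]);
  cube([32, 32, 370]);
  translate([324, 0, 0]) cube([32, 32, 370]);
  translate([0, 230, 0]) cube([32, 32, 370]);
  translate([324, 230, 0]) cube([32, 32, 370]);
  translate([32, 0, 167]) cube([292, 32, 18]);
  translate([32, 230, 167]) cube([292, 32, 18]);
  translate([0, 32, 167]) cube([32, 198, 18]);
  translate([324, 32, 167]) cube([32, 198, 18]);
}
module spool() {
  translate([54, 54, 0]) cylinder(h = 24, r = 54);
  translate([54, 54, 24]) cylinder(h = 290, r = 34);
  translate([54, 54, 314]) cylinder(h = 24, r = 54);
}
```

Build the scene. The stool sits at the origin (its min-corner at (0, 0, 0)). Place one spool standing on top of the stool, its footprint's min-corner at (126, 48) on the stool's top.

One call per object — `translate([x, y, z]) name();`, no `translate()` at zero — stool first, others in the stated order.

stool();
translate([126, 48, 397]) spool();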